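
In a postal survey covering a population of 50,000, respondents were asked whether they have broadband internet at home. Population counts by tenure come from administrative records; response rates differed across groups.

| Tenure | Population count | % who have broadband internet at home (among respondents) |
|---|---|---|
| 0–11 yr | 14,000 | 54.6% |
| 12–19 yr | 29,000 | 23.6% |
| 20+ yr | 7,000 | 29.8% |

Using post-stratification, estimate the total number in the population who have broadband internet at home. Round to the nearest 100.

Each cell contributes its population count × the respondent rate:
  0–11 yr: 14,000 × 54.6% = 7644
  12–19 yr: 29,000 × 23.6% = 6844
  20+ yr: 7,000 × 29.8% = 2086
Estimated total = 16,574 → 16,600.

16,600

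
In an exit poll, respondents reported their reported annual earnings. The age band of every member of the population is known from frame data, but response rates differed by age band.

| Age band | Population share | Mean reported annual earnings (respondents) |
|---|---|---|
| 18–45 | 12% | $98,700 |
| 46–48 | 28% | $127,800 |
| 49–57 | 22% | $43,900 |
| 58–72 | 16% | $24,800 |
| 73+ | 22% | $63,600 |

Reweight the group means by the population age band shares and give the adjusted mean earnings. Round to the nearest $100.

Weight each group's respondent value by its population share:
  18–45: 0.12 × 98,700 = 11,844
  46–48: 0.28 × 127,800 = 35,784
  49–57: 0.22 × 43,900 = 9658
  58–72: 0.16 × 24,800 = 3968
  73+: 0.22 × 63,600 = 13,992
Post-stratified estimate = 75,246 → $75,200.

$75,200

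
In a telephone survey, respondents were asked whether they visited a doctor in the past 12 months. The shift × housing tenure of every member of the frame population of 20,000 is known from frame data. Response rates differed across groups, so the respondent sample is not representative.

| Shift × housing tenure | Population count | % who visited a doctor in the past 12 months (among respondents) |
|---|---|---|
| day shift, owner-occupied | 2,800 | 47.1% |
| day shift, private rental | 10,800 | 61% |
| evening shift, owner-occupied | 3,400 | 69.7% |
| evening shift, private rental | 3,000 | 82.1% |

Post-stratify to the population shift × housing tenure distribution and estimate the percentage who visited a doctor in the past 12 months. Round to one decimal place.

Weight each group's respondent value by its population share:
  day shift, owner-occupied: (2,800/20,000) × 47.1 = 6.594
  day shift, private rental: (10,800/20,000) × 61 = 32.94
  evening shift, owner-occupied: (3,400/20,000) × 69.7 = 11.849
  evening shift, private rental: (3,000/20,000) × 82.1 = 12.315
Post-stratified estimate = 63.698 → 63.7%.

63.7%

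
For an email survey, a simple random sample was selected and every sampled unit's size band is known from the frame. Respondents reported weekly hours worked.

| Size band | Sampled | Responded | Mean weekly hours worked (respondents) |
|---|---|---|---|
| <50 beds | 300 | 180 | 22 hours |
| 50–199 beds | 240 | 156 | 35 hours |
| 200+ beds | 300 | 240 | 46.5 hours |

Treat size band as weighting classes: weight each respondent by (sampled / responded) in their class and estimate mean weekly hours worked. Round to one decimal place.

34.5

Class response rates: <50 beds 180/300 = 60%, 50–199 beds 156/240 = 65%, 200+ beds 240/300 = 80%.
With weight = n_sampled/n_responded per class, the weighted class total is n_sampled:
  <50 beds: 300 × 22 = 6600
  50–199 beds: 240 × 35 = 8400
  200+ beds: 300 × 46.5 = 13,950
Adjusted estimate = 28,950 / 840 = 34.4643 → 34.5.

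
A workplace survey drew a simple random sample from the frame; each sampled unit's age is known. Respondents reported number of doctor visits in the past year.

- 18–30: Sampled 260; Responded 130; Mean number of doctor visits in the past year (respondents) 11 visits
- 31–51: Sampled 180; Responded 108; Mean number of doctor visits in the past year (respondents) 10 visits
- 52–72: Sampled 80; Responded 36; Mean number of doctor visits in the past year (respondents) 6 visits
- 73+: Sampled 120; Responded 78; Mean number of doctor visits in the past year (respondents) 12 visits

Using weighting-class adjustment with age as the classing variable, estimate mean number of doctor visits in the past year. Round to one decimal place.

Class response rates: 18–30 130/260 = 50%, 31–51 108/180 = 60%, 52–72 36/80 = 45%, 73+ 78/120 = 65%.
With weight = n_sampled/n_responded per class, the weighted class total is n_sampled:
  18–30: 260 × 11 = 2860
  31–51: 180 × 10 = 1800
  52–72: 80 × 6 = 480
  73+: 120 × 12 = 1440
Adjusted estimate = 6580 / 640 = 10.2812 → 10.3.

10.3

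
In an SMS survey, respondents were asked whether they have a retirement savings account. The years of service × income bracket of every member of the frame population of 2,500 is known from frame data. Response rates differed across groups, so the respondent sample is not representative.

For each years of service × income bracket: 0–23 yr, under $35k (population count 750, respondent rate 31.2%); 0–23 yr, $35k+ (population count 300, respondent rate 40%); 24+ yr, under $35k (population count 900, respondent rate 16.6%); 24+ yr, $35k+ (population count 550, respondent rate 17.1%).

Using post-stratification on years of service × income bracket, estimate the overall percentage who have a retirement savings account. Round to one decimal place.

Post-stratification weights by population share, not respondent share:
  0–23 yr, under $35k: (750/2,500) × 31.2 = 9.36
  0–23 yr, $35k+: (300/2,500) × 40 = 4.8
  24+ yr, under $35k: (900/2,500) × 16.6 = 5.976
  24+ yr, $35k+: (550/2,500) × 17.1 = 3.762
Post-stratified estimate = 23.898 → 23.9%.

23.9%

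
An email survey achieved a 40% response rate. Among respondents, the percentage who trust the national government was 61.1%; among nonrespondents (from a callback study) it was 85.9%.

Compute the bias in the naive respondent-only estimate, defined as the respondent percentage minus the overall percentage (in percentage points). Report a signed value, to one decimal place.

Nonresponse fraction = 1 − 0.4 = 0.6.
Bias = (nonresponse fraction) × (respondent percentage − nonrespondent percentage)
     = 0.6 × (61.1 − 85.9) = 0.6 × -24.8 = -14.88.

-14.9 percentage points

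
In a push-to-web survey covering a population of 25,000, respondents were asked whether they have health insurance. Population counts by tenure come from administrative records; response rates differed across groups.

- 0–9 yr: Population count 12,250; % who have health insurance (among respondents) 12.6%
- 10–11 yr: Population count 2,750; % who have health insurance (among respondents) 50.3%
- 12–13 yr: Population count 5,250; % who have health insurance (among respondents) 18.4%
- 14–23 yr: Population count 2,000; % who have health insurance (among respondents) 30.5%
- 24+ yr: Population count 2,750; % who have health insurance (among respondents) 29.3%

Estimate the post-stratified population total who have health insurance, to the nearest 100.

5,300

Apply each group's respondent rate to its population count:
  0–9 yr: 12,250 × 12.6% = 1543.5
  10–11 yr: 2,750 × 50.3% = 1383.25
  12–13 yr: 5,250 × 18.4% = 966
  14–23 yr: 2,000 × 30.5% = 610
  24+ yr: 2,750 × 29.3% = 805.75
Estimated total = 5308.5 → 5,300.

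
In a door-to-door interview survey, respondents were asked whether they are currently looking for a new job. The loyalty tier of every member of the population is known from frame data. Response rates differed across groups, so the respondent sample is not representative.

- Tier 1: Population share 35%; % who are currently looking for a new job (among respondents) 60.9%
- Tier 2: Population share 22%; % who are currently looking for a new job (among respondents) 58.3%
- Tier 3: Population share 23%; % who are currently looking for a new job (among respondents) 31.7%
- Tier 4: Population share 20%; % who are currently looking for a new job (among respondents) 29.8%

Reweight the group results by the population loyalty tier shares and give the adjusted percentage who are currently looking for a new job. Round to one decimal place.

Post-stratification weights by population share, not respondent share:
  Tier 1: 0.35 × 60.9 = 21.315
  Tier 2: 0.22 × 58.3 = 12.826
  Tier 3: 0.23 × 31.7 = 7.291
  Tier 4: 0.2 × 29.8 = 5.96
Post-stratified estimate = 47.392 → 47.4%.

47.4%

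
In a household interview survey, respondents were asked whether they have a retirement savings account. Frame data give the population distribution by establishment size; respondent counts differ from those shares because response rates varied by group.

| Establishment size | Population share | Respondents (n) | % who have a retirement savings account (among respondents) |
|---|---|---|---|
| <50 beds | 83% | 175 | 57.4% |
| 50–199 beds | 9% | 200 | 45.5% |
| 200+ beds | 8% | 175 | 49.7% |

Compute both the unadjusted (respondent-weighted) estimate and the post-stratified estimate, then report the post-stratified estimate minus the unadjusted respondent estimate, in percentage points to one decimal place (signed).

Without adjustment, the pooled respondent share is:
  (175/550)×57.4 + (200/550)×45.5 + (175/550)×49.7 = 50.6227%
Post-stratifying to population shares instead:
  0.83×57.4 + 0.09×45.5 + 0.08×49.7 = 55.713%
Difference = 55.713 − 50.6227 = 5.0903 pp.

+5.1 percentage points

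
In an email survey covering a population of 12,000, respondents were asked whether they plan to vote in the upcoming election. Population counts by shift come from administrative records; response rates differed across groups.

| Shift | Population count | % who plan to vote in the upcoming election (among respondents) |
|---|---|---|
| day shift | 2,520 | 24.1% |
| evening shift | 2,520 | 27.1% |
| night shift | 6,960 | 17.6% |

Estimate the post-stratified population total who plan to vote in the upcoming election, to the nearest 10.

Estimated count per cell = population count × respondent percentage:
  day shift: 2,520 × 24.1% = 607.32
  evening shift: 2,520 × 27.1% = 682.92
  night shift: 6,960 × 17.6% = 1224.96
Estimated total = 2515.2 → 2,520.

2,520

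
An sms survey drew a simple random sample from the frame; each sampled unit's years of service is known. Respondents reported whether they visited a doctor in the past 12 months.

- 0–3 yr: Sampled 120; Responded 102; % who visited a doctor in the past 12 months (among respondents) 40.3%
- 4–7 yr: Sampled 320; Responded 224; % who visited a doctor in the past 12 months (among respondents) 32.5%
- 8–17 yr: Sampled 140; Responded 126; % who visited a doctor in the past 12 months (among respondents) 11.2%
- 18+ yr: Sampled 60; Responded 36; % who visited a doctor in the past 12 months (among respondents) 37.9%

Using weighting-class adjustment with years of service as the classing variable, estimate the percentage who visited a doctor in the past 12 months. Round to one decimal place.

29.8%

Class response rates: 0–3 yr 102/120 = 85%, 4–7 yr 224/320 = 70%, 8–17 yr 126/140 = 90%, 18+ yr 36/60 = 60%.
With weight = n_sampled/n_responded per class, the weighted class total is n_sampled:
  0–3 yr: 120 × 40.3 = 4836
  4–7 yr: 320 × 32.5 = 10,400
  8–17 yr: 140 × 11.2 = 1568
  18+ yr: 60 × 37.9 = 2274
Adjusted estimate = 19,078 / 640 = 29.8094 → 29.8%.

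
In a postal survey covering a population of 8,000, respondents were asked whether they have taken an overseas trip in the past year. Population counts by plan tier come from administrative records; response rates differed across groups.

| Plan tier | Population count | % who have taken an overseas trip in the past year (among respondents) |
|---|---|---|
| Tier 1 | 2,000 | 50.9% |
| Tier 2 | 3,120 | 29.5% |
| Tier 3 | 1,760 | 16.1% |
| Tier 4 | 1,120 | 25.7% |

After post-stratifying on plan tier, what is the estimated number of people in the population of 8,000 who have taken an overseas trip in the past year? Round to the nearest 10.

2,510

Each cell contributes its population count × the respondent rate:
  Tier 1: 2,000 × 50.9% = 1018
  Tier 2: 3,120 × 29.5% = 920.4
  Tier 3: 1,760 × 16.1% = 283.36
  Tier 4: 1,120 × 25.7% = 287.84
Estimated total = 2509.6 → 2,510.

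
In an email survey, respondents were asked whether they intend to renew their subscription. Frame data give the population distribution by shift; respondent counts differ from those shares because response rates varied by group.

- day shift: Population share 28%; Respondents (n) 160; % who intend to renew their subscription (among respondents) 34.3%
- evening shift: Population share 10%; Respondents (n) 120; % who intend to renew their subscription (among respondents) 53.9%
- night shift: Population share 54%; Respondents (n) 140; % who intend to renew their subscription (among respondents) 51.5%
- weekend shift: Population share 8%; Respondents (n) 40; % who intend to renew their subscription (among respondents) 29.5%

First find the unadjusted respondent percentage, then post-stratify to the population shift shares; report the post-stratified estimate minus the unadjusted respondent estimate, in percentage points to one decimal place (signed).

Unadjusted (pooled respondent) estimate weights by respondent counts:
  (160/460)×34.3 + (120/460)×53.9 + (140/460)×51.5 + (40/460)×29.5 = 44.2304%
Post-stratifying to population shares instead:
  0.28×34.3 + 0.1×53.9 + 0.54×51.5 + 0.08×29.5 = 45.164%
Difference = 45.164 − 44.2304 = 0.9336 pp.

+0.9 percentage points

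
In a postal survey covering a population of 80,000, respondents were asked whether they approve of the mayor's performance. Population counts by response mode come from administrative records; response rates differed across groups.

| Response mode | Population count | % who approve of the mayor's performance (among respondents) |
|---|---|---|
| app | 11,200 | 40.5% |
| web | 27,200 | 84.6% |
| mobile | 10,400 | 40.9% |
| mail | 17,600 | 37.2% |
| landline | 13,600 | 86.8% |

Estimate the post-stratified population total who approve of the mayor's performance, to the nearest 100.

Estimated count per cell = population count × respondent percentage:
  app: 11,200 × 40.5% = 4536
  web: 27,200 × 84.6% = 23011.2
  mobile: 10,400 × 40.9% = 4253.6
  mail: 17,600 × 37.2% = 6547.2
  landline: 13,600 × 86.8% = 11804.8
Estimated total = 50152.8 → 50,200.

50,200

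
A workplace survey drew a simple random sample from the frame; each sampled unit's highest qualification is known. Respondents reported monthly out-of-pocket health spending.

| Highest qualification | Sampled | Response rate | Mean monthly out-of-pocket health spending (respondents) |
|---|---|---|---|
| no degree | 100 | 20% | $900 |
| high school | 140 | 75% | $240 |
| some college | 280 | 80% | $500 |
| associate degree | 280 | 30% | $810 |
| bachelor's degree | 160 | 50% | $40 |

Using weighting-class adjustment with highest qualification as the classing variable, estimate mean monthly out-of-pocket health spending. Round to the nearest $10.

Each respondent's weight = sampled/responded in their class; summing within a class gives n_sampled, so:
  no degree: 100 × 900 = 90,000
  high school: 140 × 240 = 33,600
  some college: 280 × 500 = 140,000
  associate degree: 280 × 810 = 226,800
  bachelor's degree: 160 × 40 = 6400
Adjusted estimate = 496,800 / 960 = 517.5 → $520.

$520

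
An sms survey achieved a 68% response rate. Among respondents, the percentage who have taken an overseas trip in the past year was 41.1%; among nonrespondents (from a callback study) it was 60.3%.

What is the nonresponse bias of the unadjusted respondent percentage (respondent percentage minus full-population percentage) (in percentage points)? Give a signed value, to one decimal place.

Nonresponse fraction = 1 − 0.68 = 0.32.
Bias = (nonresponse fraction) × (respondent percentage − nonrespondent percentage)
     = 0.32 × (41.1 − 60.3) = 0.32 × -19.2 = -6.144.

-6.1 percentage points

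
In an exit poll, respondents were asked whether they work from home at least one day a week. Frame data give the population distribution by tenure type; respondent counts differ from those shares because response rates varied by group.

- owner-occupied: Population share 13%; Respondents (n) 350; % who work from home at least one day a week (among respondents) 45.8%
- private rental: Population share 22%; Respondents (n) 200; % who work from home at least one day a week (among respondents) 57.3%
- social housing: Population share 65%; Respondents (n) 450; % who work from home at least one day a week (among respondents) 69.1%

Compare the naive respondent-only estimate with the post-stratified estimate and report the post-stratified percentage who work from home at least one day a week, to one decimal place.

Without adjustment, the pooled respondent share is:
  (350/1000)×45.8 + (200/1000)×57.3 + (450/1000)×69.1 = 58.585%
Post-stratifying to population shares instead:
  0.13×45.8 + 0.22×57.3 + 0.65×69.1 = 63.475%

63.5%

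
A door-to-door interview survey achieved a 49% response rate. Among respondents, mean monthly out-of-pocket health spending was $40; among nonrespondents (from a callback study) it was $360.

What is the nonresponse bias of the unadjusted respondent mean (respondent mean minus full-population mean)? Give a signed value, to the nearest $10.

-$160

Nonresponse fraction = 1 − 0.49 = 0.51.
Bias = (nonresponse fraction) × (respondent mean − nonrespondent mean)
     = 0.51 × (40 − 360) = 0.51 × -320 = -163.2.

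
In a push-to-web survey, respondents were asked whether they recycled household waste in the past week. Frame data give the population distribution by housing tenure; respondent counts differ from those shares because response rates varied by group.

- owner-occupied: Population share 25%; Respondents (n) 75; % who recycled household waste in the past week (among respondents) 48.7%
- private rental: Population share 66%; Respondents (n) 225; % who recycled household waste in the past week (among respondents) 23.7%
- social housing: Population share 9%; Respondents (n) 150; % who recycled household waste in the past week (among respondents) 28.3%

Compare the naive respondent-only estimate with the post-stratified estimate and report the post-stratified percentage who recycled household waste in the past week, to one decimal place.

30.4%

Without adjustment, the pooled respondent share is:
  (75/450)×48.7 + (225/450)×23.7 + (150/450)×28.3 = 29.4%
Post-stratified estimate weights by population shares:
  0.25×48.7 + 0.66×23.7 + 0.09×28.3 = 30.364%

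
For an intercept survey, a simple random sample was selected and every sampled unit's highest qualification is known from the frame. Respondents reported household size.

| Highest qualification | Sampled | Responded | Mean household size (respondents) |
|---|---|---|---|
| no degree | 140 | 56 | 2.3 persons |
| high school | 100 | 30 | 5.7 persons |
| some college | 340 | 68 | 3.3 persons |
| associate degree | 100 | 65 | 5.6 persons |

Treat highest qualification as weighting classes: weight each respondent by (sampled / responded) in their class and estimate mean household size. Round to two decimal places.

3.79

Response rates by class: no degree 56/140 = 40%, high school 30/100 = 30%, some college 68/340 = 20%, associate degree 65/100 = 65%.
Each respondent's weight = sampled/responded in their class; summing within a class gives n_sampled, so:
  no degree: 140 × 2.3 = 322
  high school: 100 × 5.7 = 570
  some college: 340 × 3.3 = 1122
  associate degree: 100 × 5.6 = 560
Adjusted estimate = 2574 / 680 = 3.78529 → 3.79.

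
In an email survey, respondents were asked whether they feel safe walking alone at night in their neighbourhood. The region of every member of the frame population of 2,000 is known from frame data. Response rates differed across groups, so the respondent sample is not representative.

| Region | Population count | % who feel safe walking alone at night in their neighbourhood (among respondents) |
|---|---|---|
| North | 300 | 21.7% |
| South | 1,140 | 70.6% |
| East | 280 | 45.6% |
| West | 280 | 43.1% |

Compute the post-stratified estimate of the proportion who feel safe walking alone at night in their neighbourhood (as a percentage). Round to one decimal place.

55.9%

Weight each group's respondent value by its population share:
  North: (300/2,000) × 21.7 = 3.255
  South: (1,140/2,000) × 70.6 = 40.242
  East: (280/2,000) × 45.6 = 6.384
  West: (280/2,000) × 43.1 = 6.034
Post-stratified estimate = 55.915 → 55.9%.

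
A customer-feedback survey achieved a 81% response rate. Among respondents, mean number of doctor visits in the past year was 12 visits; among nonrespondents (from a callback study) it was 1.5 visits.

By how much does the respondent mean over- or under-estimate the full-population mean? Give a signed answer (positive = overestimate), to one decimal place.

Nonresponse fraction = 1 − 0.81 = 0.19.
Bias = (nonresponse fraction) × (respondent mean − nonrespondent mean)
     = 0.19 × (12 − 1.5) = 0.19 × 10.5 = 1.995.

+2.0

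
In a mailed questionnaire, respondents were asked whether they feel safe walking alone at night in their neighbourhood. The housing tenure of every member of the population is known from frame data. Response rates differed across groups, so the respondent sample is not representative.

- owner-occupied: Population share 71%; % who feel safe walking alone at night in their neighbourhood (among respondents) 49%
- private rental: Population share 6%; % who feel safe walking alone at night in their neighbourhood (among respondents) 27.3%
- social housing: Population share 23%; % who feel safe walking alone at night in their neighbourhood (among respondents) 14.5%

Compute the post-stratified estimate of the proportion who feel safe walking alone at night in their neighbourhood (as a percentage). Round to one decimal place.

39.8%

Post-stratification weights by population share, not respondent share:
  owner-occupied: 0.71 × 49 = 34.79
  private rental: 0.06 × 27.3 = 1.638
  social housing: 0.23 × 14.5 = 3.335
Post-stratified estimate = 39.763 → 39.8%.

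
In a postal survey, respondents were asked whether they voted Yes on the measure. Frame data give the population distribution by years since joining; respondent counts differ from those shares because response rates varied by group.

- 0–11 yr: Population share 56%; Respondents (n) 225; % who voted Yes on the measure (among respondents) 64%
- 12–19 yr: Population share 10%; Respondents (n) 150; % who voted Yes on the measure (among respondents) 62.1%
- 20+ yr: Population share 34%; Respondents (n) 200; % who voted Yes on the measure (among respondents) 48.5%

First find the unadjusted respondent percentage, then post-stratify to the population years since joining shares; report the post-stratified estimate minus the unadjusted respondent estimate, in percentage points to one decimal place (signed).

Unadjusted (pooled respondent) estimate weights by respondent counts:
  (225/575)×64 + (150/575)×62.1 + (200/575)×48.5 = 58.113%
Reweighting by population years since joining shares:
  0.56×64 + 0.1×62.1 + 0.34×48.5 = 58.54%
Difference = 58.54 − 58.113 = 0.427 pp.

+0.4 percentage points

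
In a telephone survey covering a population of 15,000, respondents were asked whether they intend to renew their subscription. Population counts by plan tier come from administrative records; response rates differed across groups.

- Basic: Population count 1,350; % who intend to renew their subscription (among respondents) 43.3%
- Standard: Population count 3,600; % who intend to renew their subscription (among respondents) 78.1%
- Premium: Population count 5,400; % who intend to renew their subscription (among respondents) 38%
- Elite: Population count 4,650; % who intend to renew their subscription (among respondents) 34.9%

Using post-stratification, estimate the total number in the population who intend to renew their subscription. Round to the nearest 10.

Estimated count per cell = population count × respondent percentage:
  Basic: 1,350 × 43.3% = 584.55
  Standard: 3,600 × 78.1% = 2811.6
  Premium: 5,400 × 38% = 2052
  Elite: 4,650 × 34.9% = 1622.85
Estimated total = 7071 → 7,070.

7,070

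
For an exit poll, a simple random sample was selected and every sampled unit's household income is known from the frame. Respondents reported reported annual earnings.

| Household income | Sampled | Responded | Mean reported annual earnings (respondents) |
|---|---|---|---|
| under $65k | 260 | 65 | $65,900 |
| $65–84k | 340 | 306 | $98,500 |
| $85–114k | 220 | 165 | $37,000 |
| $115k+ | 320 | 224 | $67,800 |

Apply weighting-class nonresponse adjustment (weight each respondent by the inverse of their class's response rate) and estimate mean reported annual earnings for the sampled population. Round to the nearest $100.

Class response rates: under $65k 65/260 = 25%, $65–84k 306/340 = 90%, $85–114k 165/220 = 75%, $115k+ 224/320 = 70%.
Each respondent's weight = sampled/responded in their class; summing within a class gives n_sampled, so:
  under $65k: 260 × 65,900 = 17,134,000
  $65–84k: 340 × 98,500 = 33,490,000
  $85–114k: 220 × 37,000 = 8,140,000
  $115k+: 320 × 67,800 = 21,696,000
Adjusted estimate = 80,460,000 / 1,140 = 70578.9 → $70,600.

$70,600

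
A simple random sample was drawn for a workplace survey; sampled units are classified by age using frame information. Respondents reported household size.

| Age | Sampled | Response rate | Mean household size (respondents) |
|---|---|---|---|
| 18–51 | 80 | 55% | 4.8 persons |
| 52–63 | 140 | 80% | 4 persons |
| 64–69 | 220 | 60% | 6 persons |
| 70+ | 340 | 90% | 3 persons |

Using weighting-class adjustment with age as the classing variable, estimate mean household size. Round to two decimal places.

4.21

Weighting each respondent by the inverse class response rate inflates each class back to its sampled size, so the class weight is n_sampled:
  18–51: 80 × 4.8 = 384
  52–63: 140 × 4 = 560
  64–69: 220 × 6 = 1320
  70+: 340 × 3 = 1020
Adjusted estimate = 3284 / 780 = 4.21026 → 4.21.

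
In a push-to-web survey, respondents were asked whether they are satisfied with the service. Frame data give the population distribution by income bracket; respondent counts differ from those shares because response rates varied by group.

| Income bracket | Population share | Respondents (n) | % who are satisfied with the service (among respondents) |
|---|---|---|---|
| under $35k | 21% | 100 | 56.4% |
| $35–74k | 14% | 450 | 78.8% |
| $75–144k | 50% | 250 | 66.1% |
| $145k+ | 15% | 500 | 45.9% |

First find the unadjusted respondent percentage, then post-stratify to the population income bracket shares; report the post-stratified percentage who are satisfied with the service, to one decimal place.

Unadjusted (pooled respondent) estimate weights by respondent counts:
  (100/1300)×56.4 + (450/1300)×78.8 + (250/1300)×66.1 + (500/1300)×45.9 = 61.9808%
Post-stratified estimate weights by population shares:
  0.21×56.4 + 0.14×78.8 + 0.5×66.1 + 0.15×45.9 = 62.811%

62.8%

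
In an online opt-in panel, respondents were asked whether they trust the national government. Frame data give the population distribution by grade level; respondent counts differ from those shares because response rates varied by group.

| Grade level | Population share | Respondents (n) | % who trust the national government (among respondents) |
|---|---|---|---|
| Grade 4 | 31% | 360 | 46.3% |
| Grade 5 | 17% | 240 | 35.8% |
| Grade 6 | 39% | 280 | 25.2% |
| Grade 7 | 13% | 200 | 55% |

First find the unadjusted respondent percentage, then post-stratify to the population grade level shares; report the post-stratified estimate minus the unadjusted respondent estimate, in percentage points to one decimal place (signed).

Naive respondent-only estimate (weights = respondent counts):
  (360/1080)×46.3 + (240/1080)×35.8 + (280/1080)×25.2 + (200/1080)×55 = 40.1074%
Reweighting by population grade level shares:
  0.31×46.3 + 0.17×35.8 + 0.39×25.2 + 0.13×55 = 37.417%
Difference = 37.417 − 40.1074 = -2.6904 pp.

-2.7 percentage points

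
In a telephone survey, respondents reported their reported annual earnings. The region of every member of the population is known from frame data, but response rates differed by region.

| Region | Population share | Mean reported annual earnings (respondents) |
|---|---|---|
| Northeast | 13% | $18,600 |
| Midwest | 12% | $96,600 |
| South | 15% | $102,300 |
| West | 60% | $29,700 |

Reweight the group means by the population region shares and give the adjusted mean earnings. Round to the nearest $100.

Each cell contributes population-share × respondent value:
  Northeast: 0.13 × 18,600 = 2418
  Midwest: 0.12 × 96,600 = 11,592
  South: 0.15 × 102,300 = 15,345
  West: 0.6 × 29,700 = 17,820
Post-stratified estimate = 47,175 → $47,200.

$47,200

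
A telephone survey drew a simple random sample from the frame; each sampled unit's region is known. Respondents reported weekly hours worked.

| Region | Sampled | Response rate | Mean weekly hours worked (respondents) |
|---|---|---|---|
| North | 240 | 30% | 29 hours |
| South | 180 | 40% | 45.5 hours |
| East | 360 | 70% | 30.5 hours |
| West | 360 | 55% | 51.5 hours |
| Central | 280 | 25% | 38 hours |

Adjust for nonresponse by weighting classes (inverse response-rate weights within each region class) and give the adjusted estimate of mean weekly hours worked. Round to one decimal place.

Inverse-response-rate weighting restores each class to its sampled count, so class totals weight by n_sampled:
  North: 240 × 29 = 6960
  South: 180 × 45.5 = 8190
  East: 360 × 30.5 = 10,980
  West: 360 × 51.5 = 18,540
  Central: 280 × 38 = 10,640
Adjusted estimate = 55,310 / 1,420 = 38.9507 → 39.0.

39.0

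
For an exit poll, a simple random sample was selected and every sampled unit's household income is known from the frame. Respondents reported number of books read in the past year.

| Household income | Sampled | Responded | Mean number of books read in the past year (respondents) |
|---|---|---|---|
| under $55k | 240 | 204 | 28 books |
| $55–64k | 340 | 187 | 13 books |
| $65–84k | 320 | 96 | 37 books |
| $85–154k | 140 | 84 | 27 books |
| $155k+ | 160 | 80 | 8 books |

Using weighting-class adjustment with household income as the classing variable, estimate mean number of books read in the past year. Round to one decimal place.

23.4

Response rates by class: under $55k 204/240 = 85%, $55–64k 187/340 = 55%, $65–84k 96/320 = 30%, $85–154k 84/140 = 60%, $155k+ 80/160 = 50%.
Inverse-response-rate weighting restores each class to its sampled count, so class totals weight by n_sampled:
  under $55k: 240 × 28 = 6720
  $55–64k: 340 × 13 = 4420
  $65–84k: 320 × 37 = 11,840
  $85–154k: 140 × 27 = 3780
  $155k+: 160 × 8 = 1280
Adjusted estimate = 28,040 / 1,200 = 23.3667 → 23.4.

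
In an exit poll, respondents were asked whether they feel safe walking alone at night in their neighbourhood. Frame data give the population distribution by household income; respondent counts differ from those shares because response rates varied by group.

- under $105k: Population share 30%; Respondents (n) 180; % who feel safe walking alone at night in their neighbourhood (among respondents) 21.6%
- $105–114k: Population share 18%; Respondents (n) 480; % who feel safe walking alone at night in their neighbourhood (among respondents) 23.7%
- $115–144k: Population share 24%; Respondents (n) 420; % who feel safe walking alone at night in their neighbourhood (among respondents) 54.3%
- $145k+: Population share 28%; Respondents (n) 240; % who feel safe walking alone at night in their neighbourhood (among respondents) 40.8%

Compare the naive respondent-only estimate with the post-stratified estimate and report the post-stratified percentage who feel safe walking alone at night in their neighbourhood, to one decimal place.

Naive respondent-only estimate (weights = respondent counts):
  (180/1320)×21.6 + (480/1320)×23.7 + (420/1320)×54.3 + (240/1320)×40.8 = 36.2591%
Reweighting by population household income shares:
  0.3×21.6 + 0.18×23.7 + 0.24×54.3 + 0.28×40.8 = 35.202%

35.2%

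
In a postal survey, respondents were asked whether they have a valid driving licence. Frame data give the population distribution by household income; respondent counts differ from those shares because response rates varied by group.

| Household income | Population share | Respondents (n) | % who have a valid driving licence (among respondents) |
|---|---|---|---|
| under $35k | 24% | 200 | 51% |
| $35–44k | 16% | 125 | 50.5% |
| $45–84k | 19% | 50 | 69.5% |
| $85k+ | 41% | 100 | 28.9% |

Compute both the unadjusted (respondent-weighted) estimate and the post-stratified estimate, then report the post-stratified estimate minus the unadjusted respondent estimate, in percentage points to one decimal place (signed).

Naive respondent-only estimate (weights = respondent counts):
  (200/475)×51 + (125/475)×50.5 + (50/475)×69.5 + (100/475)×28.9 = 48.1632%
Reweighting by population household income shares:
  0.24×51 + 0.16×50.5 + 0.19×69.5 + 0.41×28.9 = 45.374%
Difference = 45.374 − 48.1632 = -2.7892 pp.

-2.8 percentage points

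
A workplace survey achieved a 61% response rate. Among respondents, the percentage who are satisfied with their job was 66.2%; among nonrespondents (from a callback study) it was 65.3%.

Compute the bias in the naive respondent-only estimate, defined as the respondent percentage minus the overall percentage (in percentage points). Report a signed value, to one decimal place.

+0.4 percentage points

Nonresponse fraction = 1 − 0.61 = 0.39.
Bias = (nonresponse fraction) × (respondent percentage − nonrespondent percentage)
     = 0.39 × (66.2 − 65.3) = 0.39 × 0.9 = 0.351.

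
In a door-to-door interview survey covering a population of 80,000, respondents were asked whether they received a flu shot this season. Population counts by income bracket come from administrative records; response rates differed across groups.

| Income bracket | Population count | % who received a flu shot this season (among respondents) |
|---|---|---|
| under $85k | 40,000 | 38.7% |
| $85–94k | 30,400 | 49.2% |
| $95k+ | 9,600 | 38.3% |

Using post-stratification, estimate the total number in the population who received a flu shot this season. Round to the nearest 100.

Each cell contributes its population count × the respondent rate:
  under $85k: 40,000 × 38.7% = 15,480
  $85–94k: 30,400 × 49.2% = 14956.8
  $95k+: 9,600 × 38.3% = 3676.8
Estimated total = 34113.6 → 34,100.

34,100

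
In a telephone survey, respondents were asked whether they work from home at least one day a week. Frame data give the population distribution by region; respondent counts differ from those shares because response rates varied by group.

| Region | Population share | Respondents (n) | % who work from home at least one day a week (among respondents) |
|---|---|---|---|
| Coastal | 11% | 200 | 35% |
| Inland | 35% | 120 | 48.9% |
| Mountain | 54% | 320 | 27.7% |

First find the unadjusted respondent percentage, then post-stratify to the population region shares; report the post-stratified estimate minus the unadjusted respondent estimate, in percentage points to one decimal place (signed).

+2.0 percentage points

Without adjustment, the pooled respondent share is:
  (200/640)×35 + (120/640)×48.9 + (320/640)×27.7 = 33.9562%
Post-stratifying to population shares instead:
  0.11×35 + 0.35×48.9 + 0.54×27.7 = 35.923%
Difference = 35.923 − 33.9562 = 1.9668 pp.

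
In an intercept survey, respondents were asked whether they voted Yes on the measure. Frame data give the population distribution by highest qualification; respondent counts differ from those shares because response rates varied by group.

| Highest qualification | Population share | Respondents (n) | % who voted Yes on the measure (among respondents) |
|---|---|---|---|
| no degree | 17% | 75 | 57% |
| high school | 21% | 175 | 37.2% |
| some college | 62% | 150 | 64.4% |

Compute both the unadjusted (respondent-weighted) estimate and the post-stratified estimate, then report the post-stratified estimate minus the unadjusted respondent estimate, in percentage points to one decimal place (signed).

Unadjusted (pooled respondent) estimate weights by respondent counts:
  (75/400)×57 + (175/400)×37.2 + (150/400)×64.4 = 51.1125%
Post-stratified estimate weights by population shares:
  0.17×57 + 0.21×37.2 + 0.62×64.4 = 57.43%
Difference = 57.43 − 51.1125 = 6.3175 pp.

+6.3 percentage points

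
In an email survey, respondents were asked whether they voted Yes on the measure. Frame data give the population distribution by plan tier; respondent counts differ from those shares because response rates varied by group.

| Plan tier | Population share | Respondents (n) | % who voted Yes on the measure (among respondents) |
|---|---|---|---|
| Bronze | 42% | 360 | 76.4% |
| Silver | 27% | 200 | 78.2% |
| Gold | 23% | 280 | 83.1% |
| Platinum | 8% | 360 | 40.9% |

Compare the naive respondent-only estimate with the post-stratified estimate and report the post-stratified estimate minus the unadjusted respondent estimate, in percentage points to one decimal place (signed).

+8.0 percentage points

Unadjusted (pooled respondent) estimate weights by respondent counts:
  (360/1200)×76.4 + (200/1200)×78.2 + (280/1200)×83.1 + (360/1200)×40.9 = 67.6133%
Reweighting by population plan tier shares:
  0.42×76.4 + 0.27×78.2 + 0.23×83.1 + 0.08×40.9 = 75.587%
Difference = 75.587 − 67.6133 = 7.9737 pp.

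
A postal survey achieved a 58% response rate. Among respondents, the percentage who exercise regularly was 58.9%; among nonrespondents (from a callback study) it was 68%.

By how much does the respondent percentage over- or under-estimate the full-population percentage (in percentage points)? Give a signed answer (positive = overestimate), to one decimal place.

-3.8 percentage points

Nonresponse fraction = 1 − 0.58 = 0.42.
Bias = (nonresponse fraction) × (respondent percentage − nonrespondent percentage)
     = 0.42 × (58.9 − 68) = 0.42 × -9.1 = -3.822.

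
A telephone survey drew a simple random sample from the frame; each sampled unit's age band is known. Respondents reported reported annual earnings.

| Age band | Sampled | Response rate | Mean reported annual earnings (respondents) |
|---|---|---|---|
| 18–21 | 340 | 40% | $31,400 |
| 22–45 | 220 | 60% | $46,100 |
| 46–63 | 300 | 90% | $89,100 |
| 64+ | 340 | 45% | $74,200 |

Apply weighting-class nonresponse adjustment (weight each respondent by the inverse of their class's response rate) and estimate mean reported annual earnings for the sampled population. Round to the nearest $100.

Weighting each respondent by the inverse class response rate inflates each class back to its sampled size, so the class weight is n_sampled:
  18–21: 340 × 31,400 = 10,676,000
  22–45: 220 × 46,100 = 10,142,000
  46–63: 300 × 89,100 = 26,730,000
  64+: 340 × 74,200 = 25,228,000
Adjusted estimate = 72,776,000 / 1,200 = 60646.7 → $60,600.

$60,600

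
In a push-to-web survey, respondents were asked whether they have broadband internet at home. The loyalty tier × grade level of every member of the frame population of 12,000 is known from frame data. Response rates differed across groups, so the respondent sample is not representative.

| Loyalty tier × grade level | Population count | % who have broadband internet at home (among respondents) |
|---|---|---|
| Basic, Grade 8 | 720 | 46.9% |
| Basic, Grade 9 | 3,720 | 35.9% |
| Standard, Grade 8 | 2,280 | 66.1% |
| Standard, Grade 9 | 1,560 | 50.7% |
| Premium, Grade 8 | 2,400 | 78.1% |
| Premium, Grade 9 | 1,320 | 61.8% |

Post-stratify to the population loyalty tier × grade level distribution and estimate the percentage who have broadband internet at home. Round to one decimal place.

55.5%

Each cell contributes population-share × respondent value:
  Basic, Grade 8: (720/12,000) × 46.9 = 2.814
  Basic, Grade 9: (3,720/12,000) × 35.9 = 11.129
  Standard, Grade 8: (2,280/12,000) × 66.1 = 12.559
  Standard, Grade 9: (1,560/12,000) × 50.7 = 6.591
  Premium, Grade 8: (2,400/12,000) × 78.1 = 15.62
  Premium, Grade 9: (1,320/12,000) × 61.8 = 6.798
Post-stratified estimate = 55.511 → 55.5%.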